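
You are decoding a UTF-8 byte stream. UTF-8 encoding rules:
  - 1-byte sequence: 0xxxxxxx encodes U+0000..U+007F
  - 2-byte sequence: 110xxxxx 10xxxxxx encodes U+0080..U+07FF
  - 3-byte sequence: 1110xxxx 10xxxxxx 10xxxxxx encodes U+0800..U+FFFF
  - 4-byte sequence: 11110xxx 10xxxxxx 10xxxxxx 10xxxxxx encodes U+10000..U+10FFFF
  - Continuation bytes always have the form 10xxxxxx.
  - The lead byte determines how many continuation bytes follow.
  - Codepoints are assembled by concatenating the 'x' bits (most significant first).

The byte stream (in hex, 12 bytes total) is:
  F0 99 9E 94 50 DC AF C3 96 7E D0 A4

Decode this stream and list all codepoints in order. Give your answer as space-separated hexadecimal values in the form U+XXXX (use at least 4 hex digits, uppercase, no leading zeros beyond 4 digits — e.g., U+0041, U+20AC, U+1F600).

Answer: U+19794 U+0050 U+072F U+00D6 U+007E U+0424

Derivation:
Byte[0]=F0: 4-byte lead, need 3 cont bytes. acc=0x0
Byte[1]=99: continuation. acc=(acc<<6)|0x19=0x19
Byte[2]=9E: continuation. acc=(acc<<6)|0x1E=0x65E
Byte[3]=94: continuation. acc=(acc<<6)|0x14=0x19794
Completed: cp=U+19794 (starts at byte 0)
Byte[4]=50: 1-byte ASCII. cp=U+0050
Byte[5]=DC: 2-byte lead, need 1 cont bytes. acc=0x1C
Byte[6]=AF: continuation. acc=(acc<<6)|0x2F=0x72F
Completed: cp=U+072F (starts at byte 5)
Byte[7]=C3: 2-byte lead, need 1 cont bytes. acc=0x3
Byte[8]=96: continuation. acc=(acc<<6)|0x16=0xD6
Completed: cp=U+00D6 (starts at byte 7)
Byte[9]=7E: 1-byte ASCII. cp=U+007E
Byte[10]=D0: 2-byte lead, need 1 cont bytes. acc=0x10
Byte[11]=A4: continuation. acc=(acc<<6)|0x24=0x424
Completed: cp=U+0424 (starts at byte 10)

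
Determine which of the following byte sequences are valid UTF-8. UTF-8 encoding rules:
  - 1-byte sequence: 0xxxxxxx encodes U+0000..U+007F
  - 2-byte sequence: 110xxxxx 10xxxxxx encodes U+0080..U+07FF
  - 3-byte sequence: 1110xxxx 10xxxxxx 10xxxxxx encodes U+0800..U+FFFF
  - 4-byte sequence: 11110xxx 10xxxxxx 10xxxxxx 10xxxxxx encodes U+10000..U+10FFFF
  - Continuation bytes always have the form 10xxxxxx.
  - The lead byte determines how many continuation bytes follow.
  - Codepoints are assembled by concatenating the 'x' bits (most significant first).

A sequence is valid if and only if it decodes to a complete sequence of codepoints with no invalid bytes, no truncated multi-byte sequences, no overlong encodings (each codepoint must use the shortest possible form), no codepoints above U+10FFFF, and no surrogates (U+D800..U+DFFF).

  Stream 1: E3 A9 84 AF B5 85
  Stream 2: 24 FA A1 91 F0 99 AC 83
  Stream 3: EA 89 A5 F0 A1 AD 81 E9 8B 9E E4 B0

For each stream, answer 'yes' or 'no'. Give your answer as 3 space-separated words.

Stream 1: error at byte offset 3. INVALID
Stream 2: error at byte offset 1. INVALID
Stream 3: error at byte offset 12. INVALID

Answer: no no no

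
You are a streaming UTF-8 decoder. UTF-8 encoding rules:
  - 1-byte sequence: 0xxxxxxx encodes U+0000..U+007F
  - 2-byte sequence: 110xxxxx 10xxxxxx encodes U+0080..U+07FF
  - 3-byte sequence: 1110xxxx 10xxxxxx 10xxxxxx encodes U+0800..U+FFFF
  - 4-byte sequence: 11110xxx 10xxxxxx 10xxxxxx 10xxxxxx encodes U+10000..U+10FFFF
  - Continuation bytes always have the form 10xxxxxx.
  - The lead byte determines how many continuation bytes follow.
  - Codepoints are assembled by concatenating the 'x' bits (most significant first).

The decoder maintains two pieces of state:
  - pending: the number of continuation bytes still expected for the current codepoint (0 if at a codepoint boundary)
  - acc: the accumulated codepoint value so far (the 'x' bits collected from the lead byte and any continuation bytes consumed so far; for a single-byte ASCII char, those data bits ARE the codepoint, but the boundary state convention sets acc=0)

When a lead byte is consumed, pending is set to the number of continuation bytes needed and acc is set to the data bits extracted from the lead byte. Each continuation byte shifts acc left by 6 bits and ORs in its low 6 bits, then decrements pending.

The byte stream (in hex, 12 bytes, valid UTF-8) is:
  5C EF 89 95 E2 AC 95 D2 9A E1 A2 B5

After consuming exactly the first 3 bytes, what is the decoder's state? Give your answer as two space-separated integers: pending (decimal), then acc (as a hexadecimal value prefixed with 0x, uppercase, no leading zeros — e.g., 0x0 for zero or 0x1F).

Answer: 1 0x3C9

Derivation:
Byte[0]=5C: 1-byte. pending=0, acc=0x0
Byte[1]=EF: 3-byte lead. pending=2, acc=0xF
Byte[2]=89: continuation. acc=(acc<<6)|0x09=0x3C9, pending=1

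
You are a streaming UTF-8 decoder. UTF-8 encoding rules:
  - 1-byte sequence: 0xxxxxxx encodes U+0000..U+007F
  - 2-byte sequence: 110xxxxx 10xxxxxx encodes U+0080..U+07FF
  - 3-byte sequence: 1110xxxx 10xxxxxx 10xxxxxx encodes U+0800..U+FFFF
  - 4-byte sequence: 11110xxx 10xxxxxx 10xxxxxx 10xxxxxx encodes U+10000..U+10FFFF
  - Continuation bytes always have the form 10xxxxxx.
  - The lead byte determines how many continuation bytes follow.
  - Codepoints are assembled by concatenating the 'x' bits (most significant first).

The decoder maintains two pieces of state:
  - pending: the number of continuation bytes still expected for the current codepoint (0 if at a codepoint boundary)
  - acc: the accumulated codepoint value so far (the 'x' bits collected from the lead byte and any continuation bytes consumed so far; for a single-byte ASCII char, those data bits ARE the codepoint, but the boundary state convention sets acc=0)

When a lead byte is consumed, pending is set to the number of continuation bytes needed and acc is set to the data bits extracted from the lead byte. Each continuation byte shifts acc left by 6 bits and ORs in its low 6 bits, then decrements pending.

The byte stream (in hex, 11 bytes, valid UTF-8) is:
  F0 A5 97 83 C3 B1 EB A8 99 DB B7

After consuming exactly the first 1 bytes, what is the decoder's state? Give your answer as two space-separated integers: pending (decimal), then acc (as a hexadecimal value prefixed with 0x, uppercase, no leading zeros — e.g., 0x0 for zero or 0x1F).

Byte[0]=F0: 4-byte lead. pending=3, acc=0x0

Answer: 3 0x0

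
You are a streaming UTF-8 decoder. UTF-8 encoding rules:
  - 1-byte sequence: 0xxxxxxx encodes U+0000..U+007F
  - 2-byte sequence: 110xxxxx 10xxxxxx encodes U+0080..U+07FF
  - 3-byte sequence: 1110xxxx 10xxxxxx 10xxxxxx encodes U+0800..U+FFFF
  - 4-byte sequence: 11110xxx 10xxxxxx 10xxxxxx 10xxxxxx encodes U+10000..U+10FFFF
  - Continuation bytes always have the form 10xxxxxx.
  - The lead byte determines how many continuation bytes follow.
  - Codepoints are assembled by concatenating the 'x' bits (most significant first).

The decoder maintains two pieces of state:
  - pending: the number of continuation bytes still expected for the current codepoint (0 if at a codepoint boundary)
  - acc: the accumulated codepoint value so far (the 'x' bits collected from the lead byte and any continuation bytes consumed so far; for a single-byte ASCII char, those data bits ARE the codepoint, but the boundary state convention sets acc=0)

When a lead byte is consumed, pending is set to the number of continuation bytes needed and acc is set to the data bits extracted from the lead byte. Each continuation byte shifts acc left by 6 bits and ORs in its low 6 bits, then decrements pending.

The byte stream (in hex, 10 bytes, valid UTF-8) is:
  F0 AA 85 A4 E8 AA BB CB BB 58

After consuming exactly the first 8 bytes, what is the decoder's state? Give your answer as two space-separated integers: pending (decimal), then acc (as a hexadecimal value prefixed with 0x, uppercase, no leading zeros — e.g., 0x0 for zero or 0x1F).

Answer: 1 0xB

Derivation:
Byte[0]=F0: 4-byte lead. pending=3, acc=0x0
Byte[1]=AA: continuation. acc=(acc<<6)|0x2A=0x2A, pending=2
Byte[2]=85: continuation. acc=(acc<<6)|0x05=0xA85, pending=1
Byte[3]=A4: continuation. acc=(acc<<6)|0x24=0x2A164, pending=0
Byte[4]=E8: 3-byte lead. pending=2, acc=0x8
Byte[5]=AA: continuation. acc=(acc<<6)|0x2A=0x22A, pending=1
Byte[6]=BB: continuation. acc=(acc<<6)|0x3B=0x8ABB, pending=0
Byte[7]=CB: 2-byte lead. pending=1, acc=0xB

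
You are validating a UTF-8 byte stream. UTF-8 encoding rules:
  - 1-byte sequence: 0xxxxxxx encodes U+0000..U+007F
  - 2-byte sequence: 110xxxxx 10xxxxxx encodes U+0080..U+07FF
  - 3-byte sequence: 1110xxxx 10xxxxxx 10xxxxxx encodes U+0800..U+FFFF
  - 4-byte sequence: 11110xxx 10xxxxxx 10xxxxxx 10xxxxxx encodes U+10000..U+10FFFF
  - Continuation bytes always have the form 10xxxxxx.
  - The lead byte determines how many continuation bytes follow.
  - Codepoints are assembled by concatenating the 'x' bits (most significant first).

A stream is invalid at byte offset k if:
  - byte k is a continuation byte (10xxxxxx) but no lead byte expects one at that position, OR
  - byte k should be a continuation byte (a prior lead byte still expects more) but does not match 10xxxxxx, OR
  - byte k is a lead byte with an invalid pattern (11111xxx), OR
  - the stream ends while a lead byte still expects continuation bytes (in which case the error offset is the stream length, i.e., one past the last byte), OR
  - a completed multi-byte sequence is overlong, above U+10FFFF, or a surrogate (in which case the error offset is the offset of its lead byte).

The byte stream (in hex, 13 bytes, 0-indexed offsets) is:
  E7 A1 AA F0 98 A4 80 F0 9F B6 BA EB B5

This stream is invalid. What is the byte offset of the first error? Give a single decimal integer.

Byte[0]=E7: 3-byte lead, need 2 cont bytes. acc=0x7
Byte[1]=A1: continuation. acc=(acc<<6)|0x21=0x1E1
Byte[2]=AA: continuation. acc=(acc<<6)|0x2A=0x786A
Completed: cp=U+786A (starts at byte 0)
Byte[3]=F0: 4-byte lead, need 3 cont bytes. acc=0x0
Byte[4]=98: continuation. acc=(acc<<6)|0x18=0x18
Byte[5]=A4: continuation. acc=(acc<<6)|0x24=0x624
Byte[6]=80: continuation. acc=(acc<<6)|0x00=0x18900
Completed: cp=U+18900 (starts at byte 3)
Byte[7]=F0: 4-byte lead, need 3 cont bytes. acc=0x0
Byte[8]=9F: continuation. acc=(acc<<6)|0x1F=0x1F
Byte[9]=B6: continuation. acc=(acc<<6)|0x36=0x7F6
Byte[10]=BA: continuation. acc=(acc<<6)|0x3A=0x1FDBA
Completed: cp=U+1FDBA (starts at byte 7)
Byte[11]=EB: 3-byte lead, need 2 cont bytes. acc=0xB
Byte[12]=B5: continuation. acc=(acc<<6)|0x35=0x2F5
Byte[13]: stream ended, expected continuation. INVALID

Answer: 13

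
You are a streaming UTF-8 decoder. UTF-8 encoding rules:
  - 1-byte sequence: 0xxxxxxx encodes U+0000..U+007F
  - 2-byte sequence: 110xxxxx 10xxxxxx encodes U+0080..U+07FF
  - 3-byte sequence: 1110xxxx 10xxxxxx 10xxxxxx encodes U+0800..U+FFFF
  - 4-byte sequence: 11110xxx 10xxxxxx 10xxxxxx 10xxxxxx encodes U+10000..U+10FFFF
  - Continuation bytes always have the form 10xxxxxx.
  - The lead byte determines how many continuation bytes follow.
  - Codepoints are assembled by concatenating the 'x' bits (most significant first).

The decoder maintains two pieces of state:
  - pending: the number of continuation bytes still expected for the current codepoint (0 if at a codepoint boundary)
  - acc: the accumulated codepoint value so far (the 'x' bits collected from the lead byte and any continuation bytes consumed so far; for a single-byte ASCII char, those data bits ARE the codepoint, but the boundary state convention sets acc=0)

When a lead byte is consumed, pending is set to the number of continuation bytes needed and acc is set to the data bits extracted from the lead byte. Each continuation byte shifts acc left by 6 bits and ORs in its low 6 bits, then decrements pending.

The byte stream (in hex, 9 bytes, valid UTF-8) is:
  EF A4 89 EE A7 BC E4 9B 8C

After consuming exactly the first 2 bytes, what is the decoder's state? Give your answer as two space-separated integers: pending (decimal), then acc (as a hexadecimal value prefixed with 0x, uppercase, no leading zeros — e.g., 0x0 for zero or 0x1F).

Answer: 1 0x3E4

Derivation:
Byte[0]=EF: 3-byte lead. pending=2, acc=0xF
Byte[1]=A4: continuation. acc=(acc<<6)|0x24=0x3E4, pending=1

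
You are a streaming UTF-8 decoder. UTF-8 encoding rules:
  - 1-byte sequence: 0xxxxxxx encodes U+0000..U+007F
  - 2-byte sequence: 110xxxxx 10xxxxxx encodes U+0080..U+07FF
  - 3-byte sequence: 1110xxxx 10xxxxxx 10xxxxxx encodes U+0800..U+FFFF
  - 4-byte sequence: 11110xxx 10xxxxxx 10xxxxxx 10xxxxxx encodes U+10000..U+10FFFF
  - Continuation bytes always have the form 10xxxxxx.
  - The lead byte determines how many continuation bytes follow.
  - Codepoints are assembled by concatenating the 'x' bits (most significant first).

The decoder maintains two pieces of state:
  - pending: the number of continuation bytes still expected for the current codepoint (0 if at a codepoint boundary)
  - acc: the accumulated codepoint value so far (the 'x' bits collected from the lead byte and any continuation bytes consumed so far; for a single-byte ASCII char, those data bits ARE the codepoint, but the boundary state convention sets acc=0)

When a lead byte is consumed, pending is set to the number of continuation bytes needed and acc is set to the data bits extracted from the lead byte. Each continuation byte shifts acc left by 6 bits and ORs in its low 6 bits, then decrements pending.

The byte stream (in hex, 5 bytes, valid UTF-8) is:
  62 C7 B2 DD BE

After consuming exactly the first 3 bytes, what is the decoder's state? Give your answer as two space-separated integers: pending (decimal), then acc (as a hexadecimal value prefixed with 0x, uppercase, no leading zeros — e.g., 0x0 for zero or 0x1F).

Byte[0]=62: 1-byte. pending=0, acc=0x0
Byte[1]=C7: 2-byte lead. pending=1, acc=0x7
Byte[2]=B2: continuation. acc=(acc<<6)|0x32=0x1F2, pending=0

Answer: 0 0x1F2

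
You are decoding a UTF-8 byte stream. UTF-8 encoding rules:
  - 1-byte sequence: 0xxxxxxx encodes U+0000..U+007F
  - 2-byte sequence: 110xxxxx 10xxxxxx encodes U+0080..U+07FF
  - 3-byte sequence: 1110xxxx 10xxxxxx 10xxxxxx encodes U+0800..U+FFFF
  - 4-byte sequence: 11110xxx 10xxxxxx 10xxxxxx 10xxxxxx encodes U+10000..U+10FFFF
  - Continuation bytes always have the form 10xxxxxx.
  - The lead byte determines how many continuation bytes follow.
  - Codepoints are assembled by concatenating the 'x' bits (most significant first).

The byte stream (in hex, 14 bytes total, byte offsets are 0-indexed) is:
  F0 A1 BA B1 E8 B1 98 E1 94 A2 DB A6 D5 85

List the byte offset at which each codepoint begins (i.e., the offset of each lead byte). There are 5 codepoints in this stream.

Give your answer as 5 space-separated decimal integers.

Answer: 0 4 7 10 12

Derivation:
Byte[0]=F0: 4-byte lead, need 3 cont bytes. acc=0x0
Byte[1]=A1: continuation. acc=(acc<<6)|0x21=0x21
Byte[2]=BA: continuation. acc=(acc<<6)|0x3A=0x87A
Byte[3]=B1: continuation. acc=(acc<<6)|0x31=0x21EB1
Completed: cp=U+21EB1 (starts at byte 0)
Byte[4]=E8: 3-byte lead, need 2 cont bytes. acc=0x8
Byte[5]=B1: continuation. acc=(acc<<6)|0x31=0x231
Byte[6]=98: continuation. acc=(acc<<6)|0x18=0x8C58
Completed: cp=U+8C58 (starts at byte 4)
Byte[7]=E1: 3-byte lead, need 2 cont bytes. acc=0x1
Byte[8]=94: continuation. acc=(acc<<6)|0x14=0x54
Byte[9]=A2: continuation. acc=(acc<<6)|0x22=0x1522
Completed: cp=U+1522 (starts at byte 7)
Byte[10]=DB: 2-byte lead, need 1 cont bytes. acc=0x1B
Byte[11]=A6: continuation. acc=(acc<<6)|0x26=0x6E6
Completed: cp=U+06E6 (starts at byte 10)
Byte[12]=D5: 2-byte lead, need 1 cont bytes. acc=0x15
Byte[13]=85: continuation. acc=(acc<<6)|0x05=0x545
Completed: cp=U+0545 (starts at byte 12)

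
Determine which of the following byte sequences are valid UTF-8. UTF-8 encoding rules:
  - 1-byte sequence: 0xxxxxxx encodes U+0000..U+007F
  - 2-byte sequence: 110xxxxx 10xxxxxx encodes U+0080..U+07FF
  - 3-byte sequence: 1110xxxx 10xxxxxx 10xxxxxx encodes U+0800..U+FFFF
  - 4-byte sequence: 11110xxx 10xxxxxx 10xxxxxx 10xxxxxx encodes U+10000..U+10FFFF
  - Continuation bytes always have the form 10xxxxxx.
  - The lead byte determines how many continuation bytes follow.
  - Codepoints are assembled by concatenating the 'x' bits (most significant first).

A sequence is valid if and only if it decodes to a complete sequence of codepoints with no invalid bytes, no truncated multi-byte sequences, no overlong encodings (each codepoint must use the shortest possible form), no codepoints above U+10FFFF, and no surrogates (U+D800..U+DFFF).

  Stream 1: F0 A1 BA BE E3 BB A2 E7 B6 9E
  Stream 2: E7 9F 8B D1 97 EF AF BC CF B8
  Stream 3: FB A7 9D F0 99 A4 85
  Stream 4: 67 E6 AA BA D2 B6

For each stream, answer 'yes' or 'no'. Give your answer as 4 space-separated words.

Stream 1: decodes cleanly. VALID
Stream 2: decodes cleanly. VALID
Stream 3: error at byte offset 0. INVALID
Stream 4: decodes cleanly. VALID

Answer: yes yes no yes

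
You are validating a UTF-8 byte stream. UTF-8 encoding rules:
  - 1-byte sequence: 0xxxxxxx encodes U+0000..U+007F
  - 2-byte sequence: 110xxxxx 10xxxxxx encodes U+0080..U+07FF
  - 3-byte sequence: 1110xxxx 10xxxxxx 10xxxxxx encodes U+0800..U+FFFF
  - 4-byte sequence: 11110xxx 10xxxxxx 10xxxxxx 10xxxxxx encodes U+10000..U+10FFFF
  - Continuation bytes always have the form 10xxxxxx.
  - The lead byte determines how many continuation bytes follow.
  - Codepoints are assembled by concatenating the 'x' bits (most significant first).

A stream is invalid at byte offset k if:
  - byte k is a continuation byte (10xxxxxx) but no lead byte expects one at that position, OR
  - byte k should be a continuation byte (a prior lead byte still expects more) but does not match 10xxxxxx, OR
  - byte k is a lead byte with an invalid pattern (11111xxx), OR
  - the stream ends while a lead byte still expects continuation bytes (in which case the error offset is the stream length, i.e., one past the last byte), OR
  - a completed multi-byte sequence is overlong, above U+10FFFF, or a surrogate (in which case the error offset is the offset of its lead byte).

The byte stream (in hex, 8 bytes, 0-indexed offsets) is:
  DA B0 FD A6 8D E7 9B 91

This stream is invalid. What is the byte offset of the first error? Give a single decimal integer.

Answer: 2

Derivation:
Byte[0]=DA: 2-byte lead, need 1 cont bytes. acc=0x1A
Byte[1]=B0: continuation. acc=(acc<<6)|0x30=0x6B0
Completed: cp=U+06B0 (starts at byte 0)
Byte[2]=FD: INVALID lead byte (not 0xxx/110x/1110/11110)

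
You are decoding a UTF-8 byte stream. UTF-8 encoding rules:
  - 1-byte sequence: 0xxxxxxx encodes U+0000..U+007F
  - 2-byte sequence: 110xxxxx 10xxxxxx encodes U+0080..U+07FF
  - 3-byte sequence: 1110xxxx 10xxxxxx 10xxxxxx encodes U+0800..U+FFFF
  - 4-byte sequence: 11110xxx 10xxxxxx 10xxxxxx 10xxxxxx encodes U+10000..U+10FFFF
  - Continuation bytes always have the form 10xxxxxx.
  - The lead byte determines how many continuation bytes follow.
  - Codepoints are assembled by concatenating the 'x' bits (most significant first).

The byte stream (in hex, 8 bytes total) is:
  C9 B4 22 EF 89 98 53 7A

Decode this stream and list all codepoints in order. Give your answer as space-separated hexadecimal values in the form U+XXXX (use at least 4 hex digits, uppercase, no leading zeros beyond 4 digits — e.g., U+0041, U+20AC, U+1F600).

Byte[0]=C9: 2-byte lead, need 1 cont bytes. acc=0x9
Byte[1]=B4: continuation. acc=(acc<<6)|0x34=0x274
Completed: cp=U+0274 (starts at byte 0)
Byte[2]=22: 1-byte ASCII. cp=U+0022
Byte[3]=EF: 3-byte lead, need 2 cont bytes. acc=0xF
Byte[4]=89: continuation. acc=(acc<<6)|0x09=0x3C9
Byte[5]=98: continuation. acc=(acc<<6)|0x18=0xF258
Completed: cp=U+F258 (starts at byte 3)
Byte[6]=53: 1-byte ASCII. cp=U+0053
Byte[7]=7A: 1-byte ASCII. cp=U+007A

Answer: U+0274 U+0022 U+F258 U+0053 U+007A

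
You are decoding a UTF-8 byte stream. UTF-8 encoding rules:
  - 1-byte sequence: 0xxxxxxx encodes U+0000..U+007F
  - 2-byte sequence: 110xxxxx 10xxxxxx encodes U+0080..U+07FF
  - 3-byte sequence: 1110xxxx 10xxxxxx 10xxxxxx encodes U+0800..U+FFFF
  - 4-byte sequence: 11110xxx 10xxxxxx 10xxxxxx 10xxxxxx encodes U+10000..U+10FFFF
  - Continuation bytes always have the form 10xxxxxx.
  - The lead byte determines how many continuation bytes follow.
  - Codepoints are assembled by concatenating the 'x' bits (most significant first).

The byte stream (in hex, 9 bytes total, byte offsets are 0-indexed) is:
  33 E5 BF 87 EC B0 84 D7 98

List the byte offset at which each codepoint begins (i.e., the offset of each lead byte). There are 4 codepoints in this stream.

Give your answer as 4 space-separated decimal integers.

Answer: 0 1 4 7

Derivation:
Byte[0]=33: 1-byte ASCII. cp=U+0033
Byte[1]=E5: 3-byte lead, need 2 cont bytes. acc=0x5
Byte[2]=BF: continuation. acc=(acc<<6)|0x3F=0x17F
Byte[3]=87: continuation. acc=(acc<<6)|0x07=0x5FC7
Completed: cp=U+5FC7 (starts at byte 1)
Byte[4]=EC: 3-byte lead, need 2 cont bytes. acc=0xC
Byte[5]=B0: continuation. acc=(acc<<6)|0x30=0x330
Byte[6]=84: continuation. acc=(acc<<6)|0x04=0xCC04
Completed: cp=U+CC04 (starts at byte 4)
Byte[7]=D7: 2-byte lead, need 1 cont bytes. acc=0x17
Byte[8]=98: continuation. acc=(acc<<6)|0x18=0x5D8
Completed: cp=U+05D8 (starts at byte 7)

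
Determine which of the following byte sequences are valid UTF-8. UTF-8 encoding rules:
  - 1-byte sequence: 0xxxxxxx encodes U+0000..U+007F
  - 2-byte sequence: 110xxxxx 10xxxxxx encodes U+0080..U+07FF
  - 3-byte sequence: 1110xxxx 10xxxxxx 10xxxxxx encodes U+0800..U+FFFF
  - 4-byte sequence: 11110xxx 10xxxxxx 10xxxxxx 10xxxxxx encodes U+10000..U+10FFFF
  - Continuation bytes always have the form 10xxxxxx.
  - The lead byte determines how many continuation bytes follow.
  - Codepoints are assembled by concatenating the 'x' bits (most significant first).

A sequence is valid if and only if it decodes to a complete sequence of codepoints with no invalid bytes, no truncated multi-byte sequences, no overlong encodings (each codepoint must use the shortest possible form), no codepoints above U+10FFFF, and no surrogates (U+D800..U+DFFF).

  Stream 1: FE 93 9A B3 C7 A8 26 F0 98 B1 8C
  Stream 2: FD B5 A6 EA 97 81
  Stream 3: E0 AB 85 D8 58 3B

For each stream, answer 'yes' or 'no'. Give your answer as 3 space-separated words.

Answer: no no no

Derivation:
Stream 1: error at byte offset 0. INVALID
Stream 2: error at byte offset 0. INVALID
Stream 3: error at byte offset 4. INVALID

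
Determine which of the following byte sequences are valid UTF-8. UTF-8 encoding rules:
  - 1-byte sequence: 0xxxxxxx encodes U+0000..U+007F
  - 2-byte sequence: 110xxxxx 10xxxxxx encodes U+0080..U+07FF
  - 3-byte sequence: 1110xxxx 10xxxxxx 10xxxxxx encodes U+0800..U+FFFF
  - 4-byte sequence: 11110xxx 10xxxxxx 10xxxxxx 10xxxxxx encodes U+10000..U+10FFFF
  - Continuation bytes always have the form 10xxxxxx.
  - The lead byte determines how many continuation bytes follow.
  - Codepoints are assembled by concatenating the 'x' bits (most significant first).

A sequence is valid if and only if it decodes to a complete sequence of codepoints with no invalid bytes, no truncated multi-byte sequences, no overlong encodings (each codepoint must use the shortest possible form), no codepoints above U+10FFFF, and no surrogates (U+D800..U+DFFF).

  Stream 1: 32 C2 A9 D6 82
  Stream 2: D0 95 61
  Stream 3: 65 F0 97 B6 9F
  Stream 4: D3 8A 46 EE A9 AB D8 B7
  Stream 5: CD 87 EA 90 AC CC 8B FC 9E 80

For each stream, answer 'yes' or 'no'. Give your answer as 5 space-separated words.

Stream 1: decodes cleanly. VALID
Stream 2: decodes cleanly. VALID
Stream 3: decodes cleanly. VALID
Stream 4: decodes cleanly. VALID
Stream 5: error at byte offset 7. INVALID

Answer: yes yes yes yes no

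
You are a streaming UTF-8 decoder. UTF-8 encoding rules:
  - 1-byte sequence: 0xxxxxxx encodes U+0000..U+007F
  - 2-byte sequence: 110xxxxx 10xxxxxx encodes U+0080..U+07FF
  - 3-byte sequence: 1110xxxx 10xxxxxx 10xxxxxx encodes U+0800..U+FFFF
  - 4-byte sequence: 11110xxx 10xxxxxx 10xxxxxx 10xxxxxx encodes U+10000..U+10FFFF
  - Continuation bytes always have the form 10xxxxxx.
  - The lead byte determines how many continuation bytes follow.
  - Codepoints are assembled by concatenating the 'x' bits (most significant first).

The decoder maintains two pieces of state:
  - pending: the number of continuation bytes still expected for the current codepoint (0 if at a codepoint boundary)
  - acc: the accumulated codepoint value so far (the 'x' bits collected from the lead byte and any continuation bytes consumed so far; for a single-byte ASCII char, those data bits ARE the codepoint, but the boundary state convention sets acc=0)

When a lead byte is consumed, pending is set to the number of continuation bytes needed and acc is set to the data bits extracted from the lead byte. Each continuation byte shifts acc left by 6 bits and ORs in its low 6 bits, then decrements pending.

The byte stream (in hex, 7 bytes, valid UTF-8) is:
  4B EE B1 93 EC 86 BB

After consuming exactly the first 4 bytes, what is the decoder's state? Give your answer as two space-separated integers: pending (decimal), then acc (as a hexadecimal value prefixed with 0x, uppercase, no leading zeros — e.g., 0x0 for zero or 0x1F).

Byte[0]=4B: 1-byte. pending=0, acc=0x0
Byte[1]=EE: 3-byte lead. pending=2, acc=0xE
Byte[2]=B1: continuation. acc=(acc<<6)|0x31=0x3B1, pending=1
Byte[3]=93: continuation. acc=(acc<<6)|0x13=0xEC53, pending=0

Answer: 0 0xEC53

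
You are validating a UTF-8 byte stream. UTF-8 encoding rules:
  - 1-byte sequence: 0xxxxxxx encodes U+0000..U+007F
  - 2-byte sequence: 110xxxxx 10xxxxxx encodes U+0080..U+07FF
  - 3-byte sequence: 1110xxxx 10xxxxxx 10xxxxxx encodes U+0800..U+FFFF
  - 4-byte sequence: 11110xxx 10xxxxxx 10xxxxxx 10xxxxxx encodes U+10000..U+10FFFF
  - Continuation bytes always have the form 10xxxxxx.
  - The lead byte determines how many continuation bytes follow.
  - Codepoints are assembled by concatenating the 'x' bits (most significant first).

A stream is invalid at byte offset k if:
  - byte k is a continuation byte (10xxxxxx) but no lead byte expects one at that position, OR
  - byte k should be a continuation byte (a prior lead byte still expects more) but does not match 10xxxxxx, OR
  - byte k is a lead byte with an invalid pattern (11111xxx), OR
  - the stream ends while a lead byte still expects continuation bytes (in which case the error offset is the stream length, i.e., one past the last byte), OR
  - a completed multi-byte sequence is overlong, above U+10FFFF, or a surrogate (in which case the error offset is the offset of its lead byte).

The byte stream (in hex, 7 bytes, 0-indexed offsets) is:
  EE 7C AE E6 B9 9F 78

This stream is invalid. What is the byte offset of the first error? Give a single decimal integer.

Answer: 1

Derivation:
Byte[0]=EE: 3-byte lead, need 2 cont bytes. acc=0xE
Byte[1]=7C: expected 10xxxxxx continuation. INVALID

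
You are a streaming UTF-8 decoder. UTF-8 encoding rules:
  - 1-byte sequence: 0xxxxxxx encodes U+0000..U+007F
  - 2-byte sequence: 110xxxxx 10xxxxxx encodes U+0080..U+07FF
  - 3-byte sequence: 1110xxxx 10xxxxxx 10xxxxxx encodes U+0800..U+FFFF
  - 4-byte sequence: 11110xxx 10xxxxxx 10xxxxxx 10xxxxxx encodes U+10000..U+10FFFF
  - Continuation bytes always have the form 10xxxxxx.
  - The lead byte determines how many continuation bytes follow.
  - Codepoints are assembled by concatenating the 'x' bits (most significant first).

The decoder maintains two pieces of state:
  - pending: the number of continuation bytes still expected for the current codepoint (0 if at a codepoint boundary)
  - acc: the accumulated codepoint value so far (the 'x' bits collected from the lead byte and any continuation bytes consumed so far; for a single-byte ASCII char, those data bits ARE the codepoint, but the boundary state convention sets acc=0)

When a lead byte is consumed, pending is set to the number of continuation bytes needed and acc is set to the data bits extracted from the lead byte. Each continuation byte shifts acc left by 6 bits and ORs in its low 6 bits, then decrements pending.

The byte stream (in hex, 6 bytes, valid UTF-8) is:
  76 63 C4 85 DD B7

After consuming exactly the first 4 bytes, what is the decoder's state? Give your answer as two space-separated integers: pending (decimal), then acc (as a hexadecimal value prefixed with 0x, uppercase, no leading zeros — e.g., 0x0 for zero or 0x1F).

Answer: 0 0x105

Derivation:
Byte[0]=76: 1-byte. pending=0, acc=0x0
Byte[1]=63: 1-byte. pending=0, acc=0x0
Byte[2]=C4: 2-byte lead. pending=1, acc=0x4
Byte[3]=85: continuation. acc=(acc<<6)|0x05=0x105, pending=0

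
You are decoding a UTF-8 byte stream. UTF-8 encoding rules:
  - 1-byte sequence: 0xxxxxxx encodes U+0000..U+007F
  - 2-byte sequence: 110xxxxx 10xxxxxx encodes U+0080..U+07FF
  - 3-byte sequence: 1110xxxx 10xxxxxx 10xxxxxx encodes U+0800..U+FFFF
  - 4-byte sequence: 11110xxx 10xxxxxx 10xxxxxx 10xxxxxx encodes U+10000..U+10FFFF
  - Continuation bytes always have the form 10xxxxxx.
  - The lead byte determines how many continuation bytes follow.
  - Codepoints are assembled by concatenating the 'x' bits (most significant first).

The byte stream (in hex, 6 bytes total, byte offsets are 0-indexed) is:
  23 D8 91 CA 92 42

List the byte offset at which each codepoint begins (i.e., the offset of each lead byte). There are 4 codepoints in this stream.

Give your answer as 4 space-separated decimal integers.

Byte[0]=23: 1-byte ASCII. cp=U+0023
Byte[1]=D8: 2-byte lead, need 1 cont bytes. acc=0x18
Byte[2]=91: continuation. acc=(acc<<6)|0x11=0x611
Completed: cp=U+0611 (starts at byte 1)
Byte[3]=CA: 2-byte lead, need 1 cont bytes. acc=0xA
Byte[4]=92: continuation. acc=(acc<<6)|0x12=0x292
Completed: cp=U+0292 (starts at byte 3)
Byte[5]=42: 1-byte ASCII. cp=U+0042

Answer: 0 1 3 5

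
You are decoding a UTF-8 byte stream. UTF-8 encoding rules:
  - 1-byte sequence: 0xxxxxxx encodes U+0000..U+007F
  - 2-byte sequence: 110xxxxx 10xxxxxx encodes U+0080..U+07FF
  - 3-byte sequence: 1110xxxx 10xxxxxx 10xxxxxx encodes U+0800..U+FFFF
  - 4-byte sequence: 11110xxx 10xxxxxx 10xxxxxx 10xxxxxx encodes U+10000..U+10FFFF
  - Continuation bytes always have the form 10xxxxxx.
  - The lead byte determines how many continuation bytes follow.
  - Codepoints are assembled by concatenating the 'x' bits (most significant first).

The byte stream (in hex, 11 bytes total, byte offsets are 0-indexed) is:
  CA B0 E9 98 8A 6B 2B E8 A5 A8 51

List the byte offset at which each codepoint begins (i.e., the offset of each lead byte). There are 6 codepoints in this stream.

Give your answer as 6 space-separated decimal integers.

Byte[0]=CA: 2-byte lead, need 1 cont bytes. acc=0xA
Byte[1]=B0: continuation. acc=(acc<<6)|0x30=0x2B0
Completed: cp=U+02B0 (starts at byte 0)
Byte[2]=E9: 3-byte lead, need 2 cont bytes. acc=0x9
Byte[3]=98: continuation. acc=(acc<<6)|0x18=0x258
Byte[4]=8A: continuation. acc=(acc<<6)|0x0A=0x960A
Completed: cp=U+960A (starts at byte 2)
Byte[5]=6B: 1-byte ASCII. cp=U+006B
Byte[6]=2B: 1-byte ASCII. cp=U+002B
Byte[7]=E8: 3-byte lead, need 2 cont bytes. acc=0x8
Byte[8]=A5: continuation. acc=(acc<<6)|0x25=0x225
Byte[9]=A8: continuation. acc=(acc<<6)|0x28=0x8968
Completed: cp=U+8968 (starts at byte 7)
Byte[10]=51: 1-byte ASCII. cp=U+0051

Answer: 0 2 5 6 7 10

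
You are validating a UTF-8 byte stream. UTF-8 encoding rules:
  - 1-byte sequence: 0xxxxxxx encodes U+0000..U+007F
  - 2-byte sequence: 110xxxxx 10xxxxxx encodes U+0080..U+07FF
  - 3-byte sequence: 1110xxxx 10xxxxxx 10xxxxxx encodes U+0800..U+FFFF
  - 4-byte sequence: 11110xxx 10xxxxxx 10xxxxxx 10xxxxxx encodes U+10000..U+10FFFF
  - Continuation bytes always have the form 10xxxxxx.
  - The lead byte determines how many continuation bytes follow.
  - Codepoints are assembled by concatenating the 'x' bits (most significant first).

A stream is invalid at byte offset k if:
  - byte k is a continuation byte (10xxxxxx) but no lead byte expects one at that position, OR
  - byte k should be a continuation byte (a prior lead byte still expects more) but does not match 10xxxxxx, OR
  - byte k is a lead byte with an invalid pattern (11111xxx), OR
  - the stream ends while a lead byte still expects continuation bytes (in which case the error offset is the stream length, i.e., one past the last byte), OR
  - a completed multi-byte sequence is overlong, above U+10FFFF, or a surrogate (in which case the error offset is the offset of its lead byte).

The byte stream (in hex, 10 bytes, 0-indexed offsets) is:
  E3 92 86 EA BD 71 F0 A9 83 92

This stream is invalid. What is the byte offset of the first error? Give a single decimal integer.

Byte[0]=E3: 3-byte lead, need 2 cont bytes. acc=0x3
Byte[1]=92: continuation. acc=(acc<<6)|0x12=0xD2
Byte[2]=86: continuation. acc=(acc<<6)|0x06=0x3486
Completed: cp=U+3486 (starts at byte 0)
Byte[3]=EA: 3-byte lead, need 2 cont bytes. acc=0xA
Byte[4]=BD: continuation. acc=(acc<<6)|0x3D=0x2BD
Byte[5]=71: expected 10xxxxxx continuation. INVALID

Answer: 5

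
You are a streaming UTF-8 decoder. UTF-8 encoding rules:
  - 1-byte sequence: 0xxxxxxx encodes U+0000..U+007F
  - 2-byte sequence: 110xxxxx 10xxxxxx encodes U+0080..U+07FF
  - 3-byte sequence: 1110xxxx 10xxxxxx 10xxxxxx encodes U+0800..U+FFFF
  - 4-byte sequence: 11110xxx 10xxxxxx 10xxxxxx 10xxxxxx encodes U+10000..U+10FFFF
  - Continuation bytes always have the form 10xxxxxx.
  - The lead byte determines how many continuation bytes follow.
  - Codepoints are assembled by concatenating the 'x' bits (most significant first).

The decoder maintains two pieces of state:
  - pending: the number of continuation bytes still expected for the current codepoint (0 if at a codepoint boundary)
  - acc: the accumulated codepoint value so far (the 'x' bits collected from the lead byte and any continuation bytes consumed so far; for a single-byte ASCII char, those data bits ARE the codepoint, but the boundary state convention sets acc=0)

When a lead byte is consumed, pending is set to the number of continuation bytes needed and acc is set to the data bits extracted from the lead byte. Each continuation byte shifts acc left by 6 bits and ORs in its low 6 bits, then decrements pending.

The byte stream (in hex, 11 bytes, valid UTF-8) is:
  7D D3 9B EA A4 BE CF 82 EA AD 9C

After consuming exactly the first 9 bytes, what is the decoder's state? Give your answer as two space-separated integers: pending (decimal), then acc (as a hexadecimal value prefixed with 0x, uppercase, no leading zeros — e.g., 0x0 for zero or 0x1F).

Answer: 2 0xA

Derivation:
Byte[0]=7D: 1-byte. pending=0, acc=0x0
Byte[1]=D3: 2-byte lead. pending=1, acc=0x13
Byte[2]=9B: continuation. acc=(acc<<6)|0x1B=0x4DB, pending=0
Byte[3]=EA: 3-byte lead. pending=2, acc=0xA
Byte[4]=A4: continuation. acc=(acc<<6)|0x24=0x2A4, pending=1
Byte[5]=BE: continuation. acc=(acc<<6)|0x3E=0xA93E, pending=0
Byte[6]=CF: 2-byte lead. pending=1, acc=0xF
Byte[7]=82: continuation. acc=(acc<<6)|0x02=0x3C2, pending=0
Byte[8]=EA: 3-byte lead. pending=2, acc=0xA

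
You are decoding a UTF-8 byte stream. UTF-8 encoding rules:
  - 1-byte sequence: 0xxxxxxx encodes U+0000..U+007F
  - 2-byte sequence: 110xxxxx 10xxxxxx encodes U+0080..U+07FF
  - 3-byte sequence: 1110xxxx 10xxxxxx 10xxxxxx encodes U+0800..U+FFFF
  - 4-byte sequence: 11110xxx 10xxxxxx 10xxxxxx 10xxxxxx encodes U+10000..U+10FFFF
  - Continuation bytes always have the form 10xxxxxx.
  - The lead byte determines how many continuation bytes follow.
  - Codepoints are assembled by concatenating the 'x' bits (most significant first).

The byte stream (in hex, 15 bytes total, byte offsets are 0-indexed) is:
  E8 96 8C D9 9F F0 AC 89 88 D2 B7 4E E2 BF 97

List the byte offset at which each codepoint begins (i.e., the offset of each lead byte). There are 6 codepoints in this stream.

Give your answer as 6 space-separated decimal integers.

Byte[0]=E8: 3-byte lead, need 2 cont bytes. acc=0x8
Byte[1]=96: continuation. acc=(acc<<6)|0x16=0x216
Byte[2]=8C: continuation. acc=(acc<<6)|0x0C=0x858C
Completed: cp=U+858C (starts at byte 0)
Byte[3]=D9: 2-byte lead, need 1 cont bytes. acc=0x19
Byte[4]=9F: continuation. acc=(acc<<6)|0x1F=0x65F
Completed: cp=U+065F (starts at byte 3)
Byte[5]=F0: 4-byte lead, need 3 cont bytes. acc=0x0
Byte[6]=AC: continuation. acc=(acc<<6)|0x2C=0x2C
Byte[7]=89: continuation. acc=(acc<<6)|0x09=0xB09
Byte[8]=88: continuation. acc=(acc<<6)|0x08=0x2C248
Completed: cp=U+2C248 (starts at byte 5)
Byte[9]=D2: 2-byte lead, need 1 cont bytes. acc=0x12
Byte[10]=B7: continuation. acc=(acc<<6)|0x37=0x4B7
Completed: cp=U+04B7 (starts at byte 9)
Byte[11]=4E: 1-byte ASCII. cp=U+004E
Byte[12]=E2: 3-byte lead, need 2 cont bytes. acc=0x2
Byte[13]=BF: continuation. acc=(acc<<6)|0x3F=0xBF
Byte[14]=97: continuation. acc=(acc<<6)|0x17=0x2FD7
Completed: cp=U+2FD7 (starts at byte 12)

Answer: 0 3 5 9 11 12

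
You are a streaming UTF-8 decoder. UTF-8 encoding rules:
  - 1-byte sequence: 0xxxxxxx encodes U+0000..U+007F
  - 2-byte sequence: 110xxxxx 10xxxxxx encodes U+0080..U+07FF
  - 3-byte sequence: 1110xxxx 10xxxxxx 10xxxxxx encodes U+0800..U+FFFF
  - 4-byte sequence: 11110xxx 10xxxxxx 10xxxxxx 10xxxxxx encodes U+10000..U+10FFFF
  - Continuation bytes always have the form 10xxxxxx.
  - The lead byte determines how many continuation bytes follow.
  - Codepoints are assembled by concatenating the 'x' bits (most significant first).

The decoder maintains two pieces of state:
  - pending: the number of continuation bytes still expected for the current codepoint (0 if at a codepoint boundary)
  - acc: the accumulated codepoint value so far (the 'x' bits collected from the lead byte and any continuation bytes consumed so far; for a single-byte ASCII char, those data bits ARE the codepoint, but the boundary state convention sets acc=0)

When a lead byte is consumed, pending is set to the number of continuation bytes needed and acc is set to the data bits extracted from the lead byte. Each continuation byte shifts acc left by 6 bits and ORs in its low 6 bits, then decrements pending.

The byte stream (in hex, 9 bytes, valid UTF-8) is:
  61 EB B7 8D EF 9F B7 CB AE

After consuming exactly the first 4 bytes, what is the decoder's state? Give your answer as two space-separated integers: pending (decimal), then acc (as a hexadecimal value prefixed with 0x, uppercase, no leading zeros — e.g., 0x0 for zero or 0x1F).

Byte[0]=61: 1-byte. pending=0, acc=0x0
Byte[1]=EB: 3-byte lead. pending=2, acc=0xB
Byte[2]=B7: continuation. acc=(acc<<6)|0x37=0x2F7, pending=1
Byte[3]=8D: continuation. acc=(acc<<6)|0x0D=0xBDCD, pending=0

Answer: 0 0xBDCD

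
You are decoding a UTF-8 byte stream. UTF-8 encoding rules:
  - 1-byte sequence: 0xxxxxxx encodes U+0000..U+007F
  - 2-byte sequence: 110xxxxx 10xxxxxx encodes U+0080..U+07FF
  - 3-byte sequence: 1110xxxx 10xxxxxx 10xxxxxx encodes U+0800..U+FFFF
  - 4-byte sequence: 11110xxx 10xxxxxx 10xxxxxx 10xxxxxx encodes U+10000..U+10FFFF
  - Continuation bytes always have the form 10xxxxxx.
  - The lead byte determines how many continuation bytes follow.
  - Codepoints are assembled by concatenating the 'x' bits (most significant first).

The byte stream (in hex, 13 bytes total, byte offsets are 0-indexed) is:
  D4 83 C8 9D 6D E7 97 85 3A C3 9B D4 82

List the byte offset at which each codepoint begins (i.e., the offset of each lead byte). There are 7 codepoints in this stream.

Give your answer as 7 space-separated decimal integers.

Answer: 0 2 4 5 8 9 11

Derivation:
Byte[0]=D4: 2-byte lead, need 1 cont bytes. acc=0x14
Byte[1]=83: continuation. acc=(acc<<6)|0x03=0x503
Completed: cp=U+0503 (starts at byte 0)
Byte[2]=C8: 2-byte lead, need 1 cont bytes. acc=0x8
Byte[3]=9D: continuation. acc=(acc<<6)|0x1D=0x21D
Completed: cp=U+021D (starts at byte 2)
Byte[4]=6D: 1-byte ASCII. cp=U+006D
Byte[5]=E7: 3-byte lead, need 2 cont bytes. acc=0x7
Byte[6]=97: continuation. acc=(acc<<6)|0x17=0x1D7
Byte[7]=85: continuation. acc=(acc<<6)|0x05=0x75C5
Completed: cp=U+75C5 (starts at byte 5)
Byte[8]=3A: 1-byte ASCII. cp=U+003A
Byte[9]=C3: 2-byte lead, need 1 cont bytes. acc=0x3
Byte[10]=9B: continuation. acc=(acc<<6)|0x1B=0xDB
Completed: cp=U+00DB (starts at byte 9)
Byte[11]=D4: 2-byte lead, need 1 cont bytes. acc=0x14
Byte[12]=82: continuation. acc=(acc<<6)|0x02=0x502
Completed: cp=U+0502 (starts at byte 11)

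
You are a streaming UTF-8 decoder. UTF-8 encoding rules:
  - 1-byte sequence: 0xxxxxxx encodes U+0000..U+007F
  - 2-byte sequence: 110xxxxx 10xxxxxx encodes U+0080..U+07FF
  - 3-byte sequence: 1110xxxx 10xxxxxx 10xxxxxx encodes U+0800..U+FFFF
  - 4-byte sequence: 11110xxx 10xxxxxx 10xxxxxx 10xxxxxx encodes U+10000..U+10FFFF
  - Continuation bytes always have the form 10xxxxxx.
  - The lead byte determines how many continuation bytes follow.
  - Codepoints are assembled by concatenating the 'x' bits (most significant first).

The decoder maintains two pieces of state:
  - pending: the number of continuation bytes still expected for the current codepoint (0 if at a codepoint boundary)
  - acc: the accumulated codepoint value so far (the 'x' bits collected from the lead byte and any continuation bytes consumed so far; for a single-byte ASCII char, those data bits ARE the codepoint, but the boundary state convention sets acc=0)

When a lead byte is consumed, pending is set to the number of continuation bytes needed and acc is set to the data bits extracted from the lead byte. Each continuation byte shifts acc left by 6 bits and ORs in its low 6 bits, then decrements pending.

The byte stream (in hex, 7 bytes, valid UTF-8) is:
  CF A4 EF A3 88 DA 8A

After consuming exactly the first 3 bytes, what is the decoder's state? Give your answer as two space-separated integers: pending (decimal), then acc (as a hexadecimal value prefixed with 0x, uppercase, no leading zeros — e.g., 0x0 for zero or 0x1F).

Answer: 2 0xF

Derivation:
Byte[0]=CF: 2-byte lead. pending=1, acc=0xF
Byte[1]=A4: continuation. acc=(acc<<6)|0x24=0x3E4, pending=0
Byte[2]=EF: 3-byte lead. pending=2, acc=0xF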